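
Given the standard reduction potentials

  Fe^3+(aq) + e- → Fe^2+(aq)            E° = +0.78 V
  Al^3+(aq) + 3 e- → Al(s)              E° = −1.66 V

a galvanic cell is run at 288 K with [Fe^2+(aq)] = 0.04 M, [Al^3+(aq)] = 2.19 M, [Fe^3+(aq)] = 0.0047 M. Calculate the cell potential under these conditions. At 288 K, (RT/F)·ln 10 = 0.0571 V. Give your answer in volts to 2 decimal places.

Since E°(Fe³⁺/Fe²⁺) > E°(Al³⁺/Al), Fe³⁺/Fe²⁺ serves as the cathode.
E°cell = E°cat − E°an = +0.78 − (−1.66) = +2.44 V; n = 3.
Balancing gives 3 Fe^3+(aq) + Al(s) → 3 Fe^2+(aq) + Al^3+(aq); hence Q = ([Fe^2+(aq)]^3·[Al^3+(aq)]) / [Fe^3+(aq)]^3 = 1.35×10^3 (log Q = 3.130).
Applying E = E° − (RT ln10/nF)·log Q gives +2.44 − (0.0571/3)(3.130) = +2.38 V.

+2.38 V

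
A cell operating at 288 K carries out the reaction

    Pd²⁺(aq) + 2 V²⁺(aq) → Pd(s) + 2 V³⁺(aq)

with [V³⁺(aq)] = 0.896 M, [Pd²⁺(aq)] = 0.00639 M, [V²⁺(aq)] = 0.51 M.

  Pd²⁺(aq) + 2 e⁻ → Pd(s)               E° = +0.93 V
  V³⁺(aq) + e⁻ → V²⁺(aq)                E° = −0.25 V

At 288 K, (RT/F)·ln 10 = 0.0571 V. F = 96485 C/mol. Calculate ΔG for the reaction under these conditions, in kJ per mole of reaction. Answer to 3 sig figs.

−213 kJ/mol

With Pd²⁺/Pd reduced at the cathode, E°cell = +0.93 − (−0.25) = +1.18 V and n = 2.
Q = [V³⁺(aq)]^2 / ([Pd²⁺(aq)]·[V²⁺(aq)]^2) = 483, so log Q = 2.684 and E = +1.18 − (0.0571/2)(2.684) = +1.1034 V.
Then ΔG = −nFE = −2 × 96485 × +1.1034 J/mol = −213 kJ/mol.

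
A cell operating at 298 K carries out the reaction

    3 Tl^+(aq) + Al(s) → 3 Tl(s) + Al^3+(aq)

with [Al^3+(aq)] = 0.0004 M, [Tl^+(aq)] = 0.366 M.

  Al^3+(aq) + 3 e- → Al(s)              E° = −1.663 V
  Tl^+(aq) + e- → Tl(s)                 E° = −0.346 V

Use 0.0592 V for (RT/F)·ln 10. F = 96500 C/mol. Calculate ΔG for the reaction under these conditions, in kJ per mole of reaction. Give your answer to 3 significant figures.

The standard cell potential is −0.346 − (−1.663) = +1.317 V, with n = 3 electrons in the balanced equation.
The reaction quotient is [Al^3+(aq)] / [Tl^+(aq)]^3 = 0.00816; by Nernst, E = +1.317 − (0.0592/3)(−2.088) = +1.3582 V.
Then ΔG = −nFE = −3 × 96500 × +1.3582 J/mol = −393 kJ/mol.

−393 kJ/mol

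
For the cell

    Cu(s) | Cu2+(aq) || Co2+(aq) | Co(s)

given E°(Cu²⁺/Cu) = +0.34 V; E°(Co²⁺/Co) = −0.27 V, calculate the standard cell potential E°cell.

By convention the left-hand electrode in cell notation is the anode (oxidation) and the right-hand electrode is the cathode (reduction).
E°cell = E°(right) − E°(left) = −0.27 − (+0.34) = −0.61 V.
The negative sign shows that, as written, the cell would require an external voltage to drive the reaction.

−0.61 V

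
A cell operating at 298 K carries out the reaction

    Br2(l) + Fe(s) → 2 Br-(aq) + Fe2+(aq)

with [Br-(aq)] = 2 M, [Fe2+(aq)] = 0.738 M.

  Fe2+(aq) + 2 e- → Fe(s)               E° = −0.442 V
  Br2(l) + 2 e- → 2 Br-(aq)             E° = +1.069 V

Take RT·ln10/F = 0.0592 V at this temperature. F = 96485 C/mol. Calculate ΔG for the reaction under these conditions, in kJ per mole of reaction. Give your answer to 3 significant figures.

E°cell = +1.069 − (−0.442) = +1.511 V; the balanced reaction transfers n = 2 electrons.
Here Q = [Br-(aq)]^2·[Fe2+(aq)] = 2.95 (log Q = 0.470), giving E = +1.511 − (0.0592/2)·(0.470) = +1.4971 V.
Finally ΔG = −nFE = −(2)(96485 C/mol)(+1.4971 V) = −289 kJ/mol.

−289 kJ/mol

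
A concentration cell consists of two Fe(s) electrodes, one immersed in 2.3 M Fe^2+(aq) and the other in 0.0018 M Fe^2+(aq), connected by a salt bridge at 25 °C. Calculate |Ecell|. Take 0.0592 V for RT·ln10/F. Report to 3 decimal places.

0.092 V

For a concentration cell E°cell = 0, since both electrodes use the same couple.
The compartment with the higher Fe^2+(aq) concentration (2.3 M) acts as the cathode; ions are reduced there and produced at the dilute (0.0018 M) anode.
With n = 2, Ecell = −(0.0592/2)·log([dilute]/[conc]) = −(0.0592/2)·log(0.0018/2.3) = +0.092 V.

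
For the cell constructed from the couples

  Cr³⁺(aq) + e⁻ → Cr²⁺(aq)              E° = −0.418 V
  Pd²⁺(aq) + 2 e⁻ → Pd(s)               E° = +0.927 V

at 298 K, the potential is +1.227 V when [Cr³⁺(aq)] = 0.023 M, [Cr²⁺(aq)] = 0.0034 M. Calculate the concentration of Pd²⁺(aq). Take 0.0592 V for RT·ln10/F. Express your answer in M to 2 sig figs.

The Pd²⁺/Pd couple has the larger reduction potential, so it is the cathode: E°cell = +0.927 − (−0.418) = +1.345 V and n = 2.
From the Nernst equation, log Q = n(E° − E)/0.0592 = 2·(+1.345 − (+1.227))/0.0592 = 3.986.
Balancing electrons gives Pd²⁺(aq) + 2 Cr²⁺(aq) → Pd(s) + 2 Cr³⁺(aq); thus Q = [Cr³⁺(aq)]^2 / ([Pd²⁺(aq)]·[Cr²⁺(aq)]^2).
Substituting the known concentrations and solving, log [Pd²⁺(aq)] = −2.326 and [Pd²⁺(aq)] = 0.0047 M.

0.0047 M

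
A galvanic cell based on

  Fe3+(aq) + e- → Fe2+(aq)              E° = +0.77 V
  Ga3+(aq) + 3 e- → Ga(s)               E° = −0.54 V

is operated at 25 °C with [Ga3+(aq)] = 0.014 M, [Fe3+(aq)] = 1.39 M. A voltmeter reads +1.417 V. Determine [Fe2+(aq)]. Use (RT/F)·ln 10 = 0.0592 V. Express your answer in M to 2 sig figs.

The Fe³⁺/Fe²⁺ couple has the larger reduction potential, so it is the cathode: E°cell = +0.77 − (−0.54) = +1.31 V and n = 3.
Since E = E° − (0.0592/n)·log Q, log Q = n(E° − E)/0.0592 = −5.422.
The balanced reaction is 3 Fe3+(aq) + Ga(s) → 3 Fe2+(aq) + Ga3+(aq), so Q = ([Fe2+(aq)]^3·[Ga3+(aq)]) / [Fe3+(aq)]^3.
Substituting the known concentrations and solving, log [Fe2+(aq)] = −1.046 and [Fe2+(aq)] = 0.090 M.

0.090 M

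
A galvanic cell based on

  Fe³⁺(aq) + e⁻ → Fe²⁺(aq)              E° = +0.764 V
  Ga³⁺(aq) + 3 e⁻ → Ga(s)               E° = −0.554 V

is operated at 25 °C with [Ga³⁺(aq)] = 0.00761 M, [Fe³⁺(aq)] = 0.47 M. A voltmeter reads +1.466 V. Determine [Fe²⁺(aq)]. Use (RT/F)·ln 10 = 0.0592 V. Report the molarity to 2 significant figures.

The Fe³⁺/Fe²⁺ couple has the larger reduction potential, so it is the cathode: E°cell = +0.764 − (−0.554) = +1.318 V and n = 3.
Rearranging E = E° − (0.0592/n)·log Q gives log Q = 3(+1.318 − (+1.466))/0.0592 = −7.500.
The balanced reaction is 3 Fe³⁺(aq) + Ga(s) → 3 Fe²⁺(aq) + Ga³⁺(aq), so Q = ([Fe²⁺(aq)]^3·[Ga³⁺(aq)]) / [Fe³⁺(aq)]^3.
Isolating [Fe²⁺(aq)] in Q = 10^{−7.500} yields log [Fe²⁺(aq)] = −2.122, i.e. 0.0076 M.

0.0076 M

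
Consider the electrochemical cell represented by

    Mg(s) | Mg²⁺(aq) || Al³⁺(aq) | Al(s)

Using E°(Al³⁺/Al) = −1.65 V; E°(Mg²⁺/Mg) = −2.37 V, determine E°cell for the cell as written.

By convention the left-hand electrode in cell notation is the anode (oxidation) and the right-hand electrode is the cathode (reduction).
E°cell = E°(right) − E°(left) = −1.65 − (−2.37) = +0.72 V.

+0.72 V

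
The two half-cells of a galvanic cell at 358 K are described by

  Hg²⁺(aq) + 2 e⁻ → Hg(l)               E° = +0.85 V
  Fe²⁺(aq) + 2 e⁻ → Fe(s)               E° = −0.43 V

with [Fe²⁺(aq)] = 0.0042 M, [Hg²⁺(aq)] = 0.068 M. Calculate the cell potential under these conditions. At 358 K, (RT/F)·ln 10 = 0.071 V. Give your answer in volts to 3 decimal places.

The Hg²⁺/Hg couple has the more positive E°, so it is the cathode; Fe²⁺/Fe is the anode.
The standard potential is +0.85 − (−0.43) = +1.28 V and the balanced reaction transfers n = 2 electrons.
The balanced reaction is Hg²⁺(aq) + Fe(s) → Hg(l) + Fe²⁺(aq), so Q = [Fe²⁺(aq)] / [Hg²⁺(aq)] = 0.0618 and log Q = −1.209.
E = E° − (0.071/n)·log Q = +1.28 − (0.071/2)(−1.209) = +1.323 V.

+1.323 V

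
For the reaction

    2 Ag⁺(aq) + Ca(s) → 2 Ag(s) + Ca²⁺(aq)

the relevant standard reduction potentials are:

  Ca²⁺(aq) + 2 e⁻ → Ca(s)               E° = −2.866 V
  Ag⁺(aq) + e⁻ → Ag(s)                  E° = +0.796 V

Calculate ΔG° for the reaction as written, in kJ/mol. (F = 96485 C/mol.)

−707 kJ/mol

In the reaction as written Ag⁺(aq) is reduced, so the Ag⁺/Ag couple is the cathode and Ca²⁺/Ca is the anode.
E°cell = +0.796 − (−2.866) = +3.662 V; balancing electrons gives n = 2.
ΔG° = −nFE°cell = −(2)(96485)(+3.662) J/mol = −707 kJ/mol.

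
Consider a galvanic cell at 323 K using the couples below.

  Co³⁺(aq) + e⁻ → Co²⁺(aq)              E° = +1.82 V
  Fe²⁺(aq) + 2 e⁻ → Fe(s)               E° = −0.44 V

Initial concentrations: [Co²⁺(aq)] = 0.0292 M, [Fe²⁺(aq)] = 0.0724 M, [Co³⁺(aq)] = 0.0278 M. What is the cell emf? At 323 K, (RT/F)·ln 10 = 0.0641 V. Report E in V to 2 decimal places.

+2.30 V

Since E°(Co³⁺/Co²⁺) > E°(Fe²⁺/Fe), Co³⁺/Co²⁺ serves as the cathode.
The standard potential is +1.82 − (−0.44) = +2.26 V and the balanced reaction transfers n = 2 electrons.
Balancing gives 2 Co³⁺(aq) + Fe(s) → 2 Co²⁺(aq) + Fe²⁺(aq); hence Q = ([Co²⁺(aq)]^2·[Fe²⁺(aq)]) / [Co³⁺(aq)]^2 = 0.0799 (log Q = −1.098).
E = E° − (0.0641/n)·log Q = +2.26 − (0.0641/2)(−1.098) = +2.30 V.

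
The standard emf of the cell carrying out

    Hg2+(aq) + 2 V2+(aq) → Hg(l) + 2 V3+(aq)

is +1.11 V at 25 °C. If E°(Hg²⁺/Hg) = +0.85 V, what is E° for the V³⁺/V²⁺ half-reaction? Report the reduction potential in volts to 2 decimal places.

In the reaction as written the Hg²⁺/Hg couple is reduced (cathode) and V³⁺/V²⁺ is oxidized (anode), so E°cell = E°(Hg²⁺/Hg) − E°(V³⁺/V²⁺).
E°(V³⁺/V²⁺) = E°(cathode) − E°cell = +0.85 − (+1.11) = −0.26 V.

−0.26 V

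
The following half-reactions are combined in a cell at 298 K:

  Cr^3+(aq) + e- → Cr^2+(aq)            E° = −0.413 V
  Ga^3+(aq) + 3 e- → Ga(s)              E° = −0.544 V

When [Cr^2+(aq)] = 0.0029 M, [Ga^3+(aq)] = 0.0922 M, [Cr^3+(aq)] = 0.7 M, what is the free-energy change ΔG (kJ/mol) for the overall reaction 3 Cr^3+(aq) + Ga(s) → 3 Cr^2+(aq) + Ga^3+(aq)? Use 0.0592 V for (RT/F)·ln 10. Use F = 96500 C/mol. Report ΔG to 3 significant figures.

The standard cell potential is −0.413 − (−0.544) = +0.131 V, with n = 3 electrons in the balanced equation.
Q = ([Cr^2+(aq)]^3·[Ga^3+(aq)]) / [Cr^3+(aq)]^3 = 6.56×10^−9, so log Q = −8.183 and E = +0.131 − (0.0592/3)(−8.183) = +0.2925 V.
Finally ΔG = −nFE = −(3)(96500 C/mol)(+0.2925 V) = −84.7 kJ/mol.

−84.7 kJ/mol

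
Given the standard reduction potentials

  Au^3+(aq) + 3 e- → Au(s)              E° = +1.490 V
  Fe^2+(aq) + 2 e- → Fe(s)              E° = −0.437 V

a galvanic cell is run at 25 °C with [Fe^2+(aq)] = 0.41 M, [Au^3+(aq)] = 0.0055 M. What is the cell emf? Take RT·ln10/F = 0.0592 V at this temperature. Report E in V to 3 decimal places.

Since E°(Au³⁺/Au) > E°(Fe²⁺/Fe), Au³⁺/Au serves as the cathode.
The standard potential is +1.490 − (−0.437) = +1.927 V and the balanced reaction transfers n = 6 electrons.
For the overall reaction 2 Au^3+(aq) + 3 Fe(s) → 2 Au(s) + 3 Fe^2+(aq), Q = [Fe^2+(aq)]^3 / [Au^3+(aq)]^2 = 2.28×10^3, giving log Q = 3.358.
Applying E = E° − (RT ln10/nF)·log Q gives +1.927 − (0.0592/6)(3.358) = +1.894 V.

+1.894 V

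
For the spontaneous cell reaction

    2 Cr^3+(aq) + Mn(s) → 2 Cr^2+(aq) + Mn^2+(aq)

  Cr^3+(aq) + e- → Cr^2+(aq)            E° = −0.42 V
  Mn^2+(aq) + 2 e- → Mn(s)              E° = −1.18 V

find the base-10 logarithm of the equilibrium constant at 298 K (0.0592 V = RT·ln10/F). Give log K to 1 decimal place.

log K = 25.7

The Cr³⁺/Cr²⁺ couple is reduced (cathode); E°cell = −0.42 − (−1.18) = +0.76 V with n = 2.
At equilibrium E = 0, so log K = nE°cell / 0.0592 = (2)(+0.76) / 0.0592 = 25.7.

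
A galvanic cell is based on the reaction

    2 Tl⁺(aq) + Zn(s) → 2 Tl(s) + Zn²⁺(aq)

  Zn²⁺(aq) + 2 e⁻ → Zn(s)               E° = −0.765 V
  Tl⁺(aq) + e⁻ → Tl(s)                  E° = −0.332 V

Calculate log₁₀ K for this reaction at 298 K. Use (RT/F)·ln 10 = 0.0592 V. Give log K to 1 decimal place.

log K = 14.6

The Tl⁺/Tl couple is reduced (cathode); E°cell = −0.332 − (−0.765) = +0.433 V with n = 2.
At equilibrium E = 0, so log K = nE°cell / 0.0592 = (2)(+0.433) / 0.0592 = 14.6.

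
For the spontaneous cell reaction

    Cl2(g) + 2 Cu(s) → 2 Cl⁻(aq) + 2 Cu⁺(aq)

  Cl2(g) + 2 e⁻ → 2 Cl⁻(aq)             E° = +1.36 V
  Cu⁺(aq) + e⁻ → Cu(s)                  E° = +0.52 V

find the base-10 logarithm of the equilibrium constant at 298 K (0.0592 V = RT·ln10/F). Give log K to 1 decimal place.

log K = 28.4

The Cl₂/Cl⁻ couple is reduced (cathode); E°cell = +1.36 − (+0.52) = +0.84 V with n = 2.
At equilibrium E = 0, so log K = nE°cell / 0.0592 = (2)(+0.84) / 0.0592 = 28.4.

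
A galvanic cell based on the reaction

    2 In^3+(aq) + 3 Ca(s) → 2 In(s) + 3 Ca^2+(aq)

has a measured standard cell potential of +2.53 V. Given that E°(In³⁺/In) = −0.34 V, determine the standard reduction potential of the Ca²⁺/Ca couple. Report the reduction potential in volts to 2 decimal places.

−2.87 V

In the reaction as written the In³⁺/In couple is reduced (cathode) and Ca²⁺/Ca is oxidized (anode), so E°cell = E°(In³⁺/In) − E°(Ca²⁺/Ca).
E°(Ca²⁺/Ca) = E°(cathode) − E°cell = −0.34 − (+2.53) = −2.87 V.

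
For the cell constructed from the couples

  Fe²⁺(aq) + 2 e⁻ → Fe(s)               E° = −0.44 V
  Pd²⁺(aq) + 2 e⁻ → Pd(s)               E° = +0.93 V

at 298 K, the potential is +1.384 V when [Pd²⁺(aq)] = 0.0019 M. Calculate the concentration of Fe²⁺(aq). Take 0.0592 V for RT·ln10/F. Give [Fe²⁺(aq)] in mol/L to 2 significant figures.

With Pd²⁺/Pd at the cathode and Fe²⁺/Fe at the anode, E°cell = +0.93 − (−0.44) = +1.37 V (n = 2).
Rearranging E = E° − (0.0592/n)·log Q gives log Q = 2(+1.37 − (+1.384))/0.0592 = −0.473.
Balancing electrons gives Pd²⁺(aq) + Fe(s) → Pd(s) + Fe²⁺(aq); thus Q = [Fe²⁺(aq)] / [Pd²⁺(aq)].
Isolating [Fe²⁺(aq)] in Q = 10^{−0.473} yields log [Fe²⁺(aq)] = −3.194, i.e. 0.00064 M.

0.00064 M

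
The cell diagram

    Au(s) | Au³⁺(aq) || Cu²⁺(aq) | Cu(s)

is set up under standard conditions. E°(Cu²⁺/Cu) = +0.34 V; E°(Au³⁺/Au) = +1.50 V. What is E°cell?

By convention the left-hand electrode in cell notation is the anode (oxidation) and the right-hand electrode is the cathode (reduction).
E°cell = E°(right) − E°(left) = +0.34 − (+1.50) = −1.16 V.
The negative sign shows that, as written, the cell would require an external voltage to drive the reaction.

−1.16 V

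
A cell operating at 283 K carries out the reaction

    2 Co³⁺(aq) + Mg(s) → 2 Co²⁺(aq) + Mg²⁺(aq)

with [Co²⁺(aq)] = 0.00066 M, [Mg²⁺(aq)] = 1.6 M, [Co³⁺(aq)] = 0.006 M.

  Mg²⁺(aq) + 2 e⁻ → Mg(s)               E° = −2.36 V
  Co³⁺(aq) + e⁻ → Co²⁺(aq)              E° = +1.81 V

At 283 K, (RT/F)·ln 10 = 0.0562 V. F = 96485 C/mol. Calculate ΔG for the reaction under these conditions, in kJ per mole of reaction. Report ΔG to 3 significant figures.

−814 kJ/mol

The standard cell potential is +1.81 − (−2.36) = +4.17 V, with n = 2 electrons in the balanced equation.
Q = ([Co²⁺(aq)]^2·[Mg²⁺(aq)]) / [Co³⁺(aq)]^2 = 0.0194, so log Q = −1.713 and E = +4.17 − (0.0562/2)(−1.713) = +4.2181 V.
Finally ΔG = −nFE = −(2)(96485 C/mol)(+4.2181 V) = −814 kJ/mol.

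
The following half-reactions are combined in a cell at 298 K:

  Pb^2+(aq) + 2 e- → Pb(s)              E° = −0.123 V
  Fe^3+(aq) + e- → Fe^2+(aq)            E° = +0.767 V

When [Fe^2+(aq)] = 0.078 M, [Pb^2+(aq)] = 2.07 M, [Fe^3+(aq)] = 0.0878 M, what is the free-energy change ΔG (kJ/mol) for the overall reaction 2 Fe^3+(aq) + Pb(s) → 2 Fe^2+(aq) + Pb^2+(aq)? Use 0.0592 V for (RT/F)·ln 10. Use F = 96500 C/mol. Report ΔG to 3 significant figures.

−171 kJ/mol

E°cell = +0.767 − (−0.123) = +0.890 V; the balanced reaction transfers n = 2 electrons.
Q = ([Fe^2+(aq)]^2·[Pb^2+(aq)]) / [Fe^3+(aq)]^2 = 1.63, so log Q = 0.213 and E = +0.890 − (0.0592/2)(0.213) = +0.8837 V.
ΔG = −nFE = −(2)(96500)(+0.8837) J/mol = −171 kJ/mol.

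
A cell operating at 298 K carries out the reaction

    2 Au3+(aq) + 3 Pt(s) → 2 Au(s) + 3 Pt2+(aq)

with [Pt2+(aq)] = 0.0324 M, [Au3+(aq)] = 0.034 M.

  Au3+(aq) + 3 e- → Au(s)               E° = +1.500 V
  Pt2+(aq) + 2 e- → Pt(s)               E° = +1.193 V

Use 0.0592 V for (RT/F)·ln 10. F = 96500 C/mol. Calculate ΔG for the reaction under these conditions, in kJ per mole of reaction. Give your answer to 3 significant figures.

−186 kJ/mol

With Au³⁺/Au reduced at the cathode, E°cell = +1.500 − (+1.193) = +0.307 V and n = 6.
The reaction quotient is [Pt2+(aq)]^3 / [Au3+(aq)]^2 = 0.0294; by Nernst, E = +0.307 − (0.0592/6)(−1.531) = +0.3221 V.
Finally ΔG = −nFE = −(6)(96500 C/mol)(+0.3221 V) = −186 kJ/mol.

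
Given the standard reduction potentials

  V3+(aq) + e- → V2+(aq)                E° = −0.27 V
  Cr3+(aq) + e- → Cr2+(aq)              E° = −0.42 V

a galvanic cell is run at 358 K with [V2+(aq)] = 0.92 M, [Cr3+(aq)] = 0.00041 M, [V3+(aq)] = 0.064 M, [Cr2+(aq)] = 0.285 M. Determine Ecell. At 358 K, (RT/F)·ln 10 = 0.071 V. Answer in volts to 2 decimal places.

V³⁺/V²⁺ is reduced (cathode, E° = −0.27 V) and Cr³⁺/Cr²⁺ is oxidized (anode).
E°cell = E°cat − E°an = −0.27 − (−0.42) = +0.15 V; n = 1.
For the overall reaction V3+(aq) + Cr2+(aq) → V2+(aq) + Cr3+(aq), Q = ([V2+(aq)]·[Cr3+(aq)]) / ([V3+(aq)]·[Cr2+(aq)]) = 0.0207, giving log Q = −1.684.
Applying E = E° − (RT ln10/nF)·log Q gives +0.15 − (0.071/1)(−1.684) = +0.27 V.

+0.27 V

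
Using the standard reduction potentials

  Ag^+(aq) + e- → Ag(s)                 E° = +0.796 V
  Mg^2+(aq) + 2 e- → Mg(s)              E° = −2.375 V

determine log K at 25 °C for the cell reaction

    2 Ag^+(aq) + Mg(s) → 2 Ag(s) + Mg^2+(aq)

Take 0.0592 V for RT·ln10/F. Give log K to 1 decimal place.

log K = 107.1

The Ag⁺/Ag couple is reduced (cathode); E°cell = +0.796 − (−2.375) = +3.171 V with n = 2.
At equilibrium E = 0, so log K = nE°cell / 0.0592 = (2)(+3.171) / 0.0592 = 107.1.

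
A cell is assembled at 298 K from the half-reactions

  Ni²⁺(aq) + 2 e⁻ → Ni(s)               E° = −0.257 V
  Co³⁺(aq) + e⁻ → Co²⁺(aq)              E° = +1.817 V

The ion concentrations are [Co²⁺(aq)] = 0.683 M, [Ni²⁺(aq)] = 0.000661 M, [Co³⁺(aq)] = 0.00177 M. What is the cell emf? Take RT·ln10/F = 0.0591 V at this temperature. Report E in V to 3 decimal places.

Co³⁺/Co²⁺ is reduced (cathode, E° = +1.817 V) and Ni²⁺/Ni is oxidized (anode).
E°cell = +1.817 − (−0.257) = +2.074 V, with n = 2 electrons transferred.
Balancing gives 2 Co³⁺(aq) + Ni(s) → 2 Co²⁺(aq) + Ni²⁺(aq); hence Q = ([Co²⁺(aq)]^2·[Ni²⁺(aq)]) / [Co³⁺(aq)]^2 = 98.4 (log Q = 1.993).
E = E° − (0.0591/n)·log Q = +2.074 − (0.0591/2)(1.993) = +2.015 V.

+2.015 V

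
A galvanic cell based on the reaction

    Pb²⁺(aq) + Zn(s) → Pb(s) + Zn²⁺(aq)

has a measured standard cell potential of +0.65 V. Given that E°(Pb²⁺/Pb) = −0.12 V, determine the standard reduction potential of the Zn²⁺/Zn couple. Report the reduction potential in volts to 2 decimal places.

−0.77 V

In the reaction as written the Pb²⁺/Pb couple is reduced (cathode) and Zn²⁺/Zn is oxidized (anode), so E°cell = E°(Pb²⁺/Pb) − E°(Zn²⁺/Zn).
E°(Zn²⁺/Zn) = E°(cathode) − E°cell = −0.12 − (+0.65) = −0.77 V.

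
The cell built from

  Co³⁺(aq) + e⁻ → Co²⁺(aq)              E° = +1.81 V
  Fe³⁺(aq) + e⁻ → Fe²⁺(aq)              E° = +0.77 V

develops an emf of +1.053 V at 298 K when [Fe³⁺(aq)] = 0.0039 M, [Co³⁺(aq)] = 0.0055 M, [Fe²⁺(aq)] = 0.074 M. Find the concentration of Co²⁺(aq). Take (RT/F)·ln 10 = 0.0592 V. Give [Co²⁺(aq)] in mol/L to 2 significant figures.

0.063 M

Co³⁺/Co²⁺ is the cathode (higher E°); E°cell = +1.81 − (+0.77) = +1.04 V with n = 1.
Since E = E° − (0.0592/n)·log Q, log Q = n(E° − E)/0.0592 = −0.220.
The balanced reaction is Co³⁺(aq) + Fe²⁺(aq) → Co²⁺(aq) + Fe³⁺(aq), so Q = ([Co²⁺(aq)]·[Fe³⁺(aq)]) / ([Co³⁺(aq)]·[Fe²⁺(aq)]).
Substituting the known concentrations and solving, log [Co²⁺(aq)] = −1.201 and [Co²⁺(aq)] = 0.063 M.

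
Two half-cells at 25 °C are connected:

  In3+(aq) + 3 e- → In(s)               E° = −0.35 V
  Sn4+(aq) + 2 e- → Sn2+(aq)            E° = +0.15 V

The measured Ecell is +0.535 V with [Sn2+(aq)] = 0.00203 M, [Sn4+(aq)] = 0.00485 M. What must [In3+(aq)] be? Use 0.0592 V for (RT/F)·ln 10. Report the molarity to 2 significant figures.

With Sn⁴⁺/Sn²⁺ at the cathode and In³⁺/In at the anode, E°cell = +0.15 − (−0.35) = +0.50 V (n = 6).
From the Nernst equation, log Q = n(E° − E)/0.0592 = 6·(+0.50 − (+0.535))/0.0592 = −3.547.
For 3 Sn4+(aq) + 2 In(s) → 3 Sn2+(aq) + 2 In3+(aq), the reaction quotient is Q = ([Sn2+(aq)]^3·[In3+(aq)]^2) / [Sn4+(aq)]^3.
Solving for the unknown gives log [In3+(aq)] = −1.206, so [In3+(aq)] ≈ 0.062 M.

0.062 M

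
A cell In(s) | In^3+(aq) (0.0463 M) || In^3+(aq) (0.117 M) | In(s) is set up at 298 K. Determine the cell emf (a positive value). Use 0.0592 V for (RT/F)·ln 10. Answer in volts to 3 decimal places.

For a concentration cell E°cell = 0, since both electrodes use the same couple.
The compartment with the higher In^3+(aq) concentration (0.117 M) acts as the cathode; ions are reduced there and produced at the dilute (0.0463 M) anode.
With n = 3, Ecell = −(0.0592/3)·log([dilute]/[conc]) = −(0.0592/3)·log(0.0463/0.117) = +0.008 V.

0.008 V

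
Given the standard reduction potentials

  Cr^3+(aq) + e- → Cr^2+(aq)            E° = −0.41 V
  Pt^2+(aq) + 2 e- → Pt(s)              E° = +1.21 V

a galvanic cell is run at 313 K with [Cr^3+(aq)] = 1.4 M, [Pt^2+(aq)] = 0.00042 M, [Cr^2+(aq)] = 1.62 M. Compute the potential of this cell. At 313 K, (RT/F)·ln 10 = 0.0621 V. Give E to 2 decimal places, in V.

The Pt²⁺/Pt couple has the more positive E°, so it is the cathode; Cr³⁺/Cr²⁺ is the anode.
E°cell = +1.21 − (−0.41) = +1.62 V, with n = 2 electrons transferred.
For the overall reaction Pt^2+(aq) + 2 Cr^2+(aq) → Pt(s) + 2 Cr^3+(aq), Q = [Cr^3+(aq)]^2 / ([Pt^2+(aq)]·[Cr^2+(aq)]^2) = 1.78×10^3, giving log Q = 3.250.
E = E° − (0.0621/n)·log Q = +1.62 − (0.0621/2)(3.250) = +1.52 V.

+1.52 V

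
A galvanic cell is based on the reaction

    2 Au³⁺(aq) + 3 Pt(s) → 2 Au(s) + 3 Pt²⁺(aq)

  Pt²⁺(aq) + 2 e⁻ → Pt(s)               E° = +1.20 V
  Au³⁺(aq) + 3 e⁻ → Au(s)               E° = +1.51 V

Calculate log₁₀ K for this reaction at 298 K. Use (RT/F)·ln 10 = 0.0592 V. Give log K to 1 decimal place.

log K = 31.4

The Au³⁺/Au couple is reduced (cathode); E°cell = +1.51 − (+1.20) = +0.31 V with n = 6.
At equilibrium E = 0, so log K = nE°cell / 0.0592 = (6)(+0.31) / 0.0592 = 31.4.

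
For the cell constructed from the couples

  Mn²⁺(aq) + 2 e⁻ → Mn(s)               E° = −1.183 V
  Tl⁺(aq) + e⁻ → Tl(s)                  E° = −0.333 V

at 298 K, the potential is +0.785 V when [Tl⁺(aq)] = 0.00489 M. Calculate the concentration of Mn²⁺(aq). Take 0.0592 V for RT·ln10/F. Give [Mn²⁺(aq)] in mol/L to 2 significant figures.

0.0038 M

Tl⁺/Tl is the cathode (higher E°); E°cell = −0.333 − (−1.183) = +0.850 V with n = 2.
From the Nernst equation, log Q = n(E° − E)/0.0592 = 2·(+0.850 − (+0.785))/0.0592 = 2.196.
The balanced reaction is 2 Tl⁺(aq) + Mn(s) → 2 Tl(s) + Mn²⁺(aq), so Q = [Mn²⁺(aq)] / [Tl⁺(aq)]^2.
Substituting the known concentrations and solving, log [Mn²⁺(aq)] = −2.425 and [Mn²⁺(aq)] = 0.0038 M.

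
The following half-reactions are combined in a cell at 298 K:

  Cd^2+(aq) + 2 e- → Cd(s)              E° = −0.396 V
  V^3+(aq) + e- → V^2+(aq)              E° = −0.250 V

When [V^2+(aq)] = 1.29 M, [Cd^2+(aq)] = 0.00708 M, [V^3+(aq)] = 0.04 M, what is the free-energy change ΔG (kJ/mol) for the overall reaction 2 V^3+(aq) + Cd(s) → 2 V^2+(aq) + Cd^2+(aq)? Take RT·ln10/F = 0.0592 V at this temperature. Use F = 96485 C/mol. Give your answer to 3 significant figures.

−23.2 kJ/mol

With V³⁺/V²⁺ reduced at the cathode, E°cell = −0.250 − (−0.396) = +0.146 V and n = 2.
Q = ([V^2+(aq)]^2·[Cd^2+(aq)]) / [V^3+(aq)]^2 = 7.36, so log Q = 0.867 and E = +0.146 − (0.0592/2)(0.867) = +0.1203 V.
ΔG = −nFE = −(2)(96485)(+0.1203) J/mol = −23.2 kJ/mol.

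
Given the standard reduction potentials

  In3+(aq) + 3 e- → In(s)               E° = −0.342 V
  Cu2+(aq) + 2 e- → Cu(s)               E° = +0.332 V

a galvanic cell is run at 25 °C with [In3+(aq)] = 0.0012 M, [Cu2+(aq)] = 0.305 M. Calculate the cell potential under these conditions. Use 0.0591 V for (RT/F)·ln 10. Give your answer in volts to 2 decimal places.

+0.72 V

Since E°(Cu²⁺/Cu) > E°(In³⁺/In), Cu²⁺/Cu serves as the cathode.
E°cell = E°cat − E°an = +0.332 − (−0.342) = +0.674 V; n = 6.
For the overall reaction 3 Cu2+(aq) + 2 In(s) → 3 Cu(s) + 2 In3+(aq), Q = [In3+(aq)]^2 / [Cu2+(aq)]^3 = 5.08×10^−5, giving log Q = −4.295.
By the Nernst equation, E = +0.674 − (0.0591/6)·(−4.295) = +0.72 V.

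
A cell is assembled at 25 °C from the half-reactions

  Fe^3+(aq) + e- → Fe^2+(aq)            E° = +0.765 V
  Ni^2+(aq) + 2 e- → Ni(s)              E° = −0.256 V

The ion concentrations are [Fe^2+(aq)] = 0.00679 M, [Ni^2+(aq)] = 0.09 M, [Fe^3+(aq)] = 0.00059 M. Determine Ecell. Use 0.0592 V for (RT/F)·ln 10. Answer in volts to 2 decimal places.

Fe³⁺/Fe²⁺ is reduced (cathode, E° = +0.765 V) and Ni²⁺/Ni is oxidized (anode).
E°cell = E°cat − E°an = +0.765 − (−0.256) = +1.021 V; n = 2.
Balancing gives 2 Fe^3+(aq) + Ni(s) → 2 Fe^2+(aq) + Ni^2+(aq); hence Q = ([Fe^2+(aq)]^2·[Ni^2+(aq)]) / [Fe^3+(aq)]^2 = 11.9 (log Q = 1.076).
By the Nernst equation, E = +1.021 − (0.0592/2)·(1.076) = +0.99 V.

+0.99 V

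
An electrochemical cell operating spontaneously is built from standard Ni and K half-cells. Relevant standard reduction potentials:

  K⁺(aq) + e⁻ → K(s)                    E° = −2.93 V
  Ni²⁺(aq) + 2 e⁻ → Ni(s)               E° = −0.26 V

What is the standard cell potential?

+2.67 V

Of the two couples in this cell, the one with the more positive reduction potential is reduced at the cathode: here that is Ni²⁺/Ni (−0.26 V); K⁺/K (−2.93 V) is the anode.
E°cell = E°(cathode) − E°(anode) = −0.26 − (−2.93) = +2.67 V.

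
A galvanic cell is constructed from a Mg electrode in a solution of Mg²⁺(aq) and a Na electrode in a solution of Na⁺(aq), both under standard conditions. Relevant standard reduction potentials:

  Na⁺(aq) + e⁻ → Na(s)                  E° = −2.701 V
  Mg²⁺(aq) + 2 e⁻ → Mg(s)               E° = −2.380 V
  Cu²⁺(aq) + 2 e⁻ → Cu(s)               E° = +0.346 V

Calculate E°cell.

The Mg²⁺/Mg couple has the higher E°, so Mg ion is reduced (cathode) and Na is oxidized (anode).
E°cell = E°(cathode) − E°(anode) = −2.380 − (−2.701) = +0.321 V.

+0.321 V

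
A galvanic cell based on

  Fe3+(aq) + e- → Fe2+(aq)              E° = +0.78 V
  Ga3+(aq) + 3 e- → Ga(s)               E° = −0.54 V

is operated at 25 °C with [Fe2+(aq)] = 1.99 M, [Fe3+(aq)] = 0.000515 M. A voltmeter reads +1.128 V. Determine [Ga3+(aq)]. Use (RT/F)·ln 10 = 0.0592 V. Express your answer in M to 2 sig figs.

0.093 M

The Fe³⁺/Fe²⁺ couple has the larger reduction potential, so it is the cathode: E°cell = +0.78 − (−0.54) = +1.32 V and n = 3.
From the Nernst equation, log Q = n(E° − E)/0.0592 = 3·(+1.32 − (+1.128))/0.0592 = 9.730.
The balanced reaction is 3 Fe3+(aq) + Ga(s) → 3 Fe2+(aq) + Ga3+(aq), so Q = ([Fe2+(aq)]^3·[Ga3+(aq)]) / [Fe3+(aq)]^3.
Isolating [Ga3+(aq)] in Q = 10^{9.730} yields log [Ga3+(aq)] = −1.031, i.e. 0.093 M.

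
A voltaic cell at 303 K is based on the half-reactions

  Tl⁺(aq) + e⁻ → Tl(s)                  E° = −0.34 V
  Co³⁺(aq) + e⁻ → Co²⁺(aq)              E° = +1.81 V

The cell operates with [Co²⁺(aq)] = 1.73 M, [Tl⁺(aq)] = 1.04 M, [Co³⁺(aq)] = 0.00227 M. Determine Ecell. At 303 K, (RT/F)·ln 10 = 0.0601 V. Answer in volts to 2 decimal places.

+1.98 V

Co³⁺/Co²⁺ is reduced (cathode, E° = +1.81 V) and Tl⁺/Tl is oxidized (anode).
E°cell = +1.81 − (−0.34) = +2.15 V, with n = 1 electron transferred.
For the overall reaction Co³⁺(aq) + Tl(s) → Co²⁺(aq) + Tl⁺(aq), Q = ([Co²⁺(aq)]·[Tl⁺(aq)]) / [Co³⁺(aq)] = 793, giving log Q = 2.899.
E = E° − (0.0601/n)·log Q = +2.15 − (0.0601/1)(2.899) = +1.98 V.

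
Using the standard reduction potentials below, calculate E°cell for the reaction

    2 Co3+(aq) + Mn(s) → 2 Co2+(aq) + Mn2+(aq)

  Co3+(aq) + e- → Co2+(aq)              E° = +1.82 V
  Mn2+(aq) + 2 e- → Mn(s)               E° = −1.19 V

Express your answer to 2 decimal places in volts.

In the reaction as written, Co3+(aq) is reduced (cathode) and Mn2+(aq) is produced by oxidation at the anode.
E°cell = E°(cathode) − E°(anode) = +1.82 − (−1.19) = +3.01 V.

+3.01 V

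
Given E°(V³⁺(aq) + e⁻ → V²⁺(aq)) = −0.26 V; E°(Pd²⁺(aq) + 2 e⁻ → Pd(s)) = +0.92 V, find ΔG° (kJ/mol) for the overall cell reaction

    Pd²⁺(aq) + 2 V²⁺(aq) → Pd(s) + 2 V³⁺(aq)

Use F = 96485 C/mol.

−228 kJ/mol

In the reaction as written Pd²⁺(aq) is reduced, so the Pd²⁺/Pd couple is the cathode and V³⁺/V²⁺ is the anode.
E°cell = +0.92 − (−0.26) = +1.18 V; balancing electrons gives n = 2.
ΔG° = −nFE°cell = −(2)(96485)(+1.18) J/mol = −228 kJ/mol.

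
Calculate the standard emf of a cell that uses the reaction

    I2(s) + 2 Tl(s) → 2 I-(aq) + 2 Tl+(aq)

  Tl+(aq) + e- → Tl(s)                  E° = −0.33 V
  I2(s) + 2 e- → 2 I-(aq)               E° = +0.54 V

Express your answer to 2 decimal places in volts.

In the reaction as written, I2(s) is reduced (cathode) and Tl+(aq) is produced by oxidation at the anode.
E°cell = E°(cathode) − E°(anode) = +0.54 − (−0.33) = +0.87 V.

+0.87 V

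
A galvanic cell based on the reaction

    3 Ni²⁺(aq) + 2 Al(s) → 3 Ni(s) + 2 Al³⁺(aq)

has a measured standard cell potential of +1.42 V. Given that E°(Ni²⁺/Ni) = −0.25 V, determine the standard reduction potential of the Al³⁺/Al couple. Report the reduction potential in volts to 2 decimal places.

−1.67 V

In the reaction as written the Ni²⁺/Ni couple is reduced (cathode) and Al³⁺/Al is oxidized (anode), so E°cell = E°(Ni²⁺/Ni) − E°(Al³⁺/Al).
E°(Al³⁺/Al) = E°(cathode) − E°cell = −0.25 − (+1.42) = −1.67 V.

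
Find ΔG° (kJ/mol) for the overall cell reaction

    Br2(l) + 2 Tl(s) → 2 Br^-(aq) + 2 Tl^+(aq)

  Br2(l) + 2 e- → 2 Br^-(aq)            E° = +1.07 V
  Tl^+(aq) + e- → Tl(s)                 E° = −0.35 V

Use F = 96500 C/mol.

−274 kJ/mol

In the reaction as written Br2(l) is reduced, so the Br₂/Br⁻ couple is the cathode and Tl⁺/Tl is the anode.
E°cell = +1.07 − (−0.35) = +1.42 V; balancing electrons gives n = 2.
ΔG° = −nFE°cell = −(2)(96500)(+1.42) J/mol = −274 kJ/mol.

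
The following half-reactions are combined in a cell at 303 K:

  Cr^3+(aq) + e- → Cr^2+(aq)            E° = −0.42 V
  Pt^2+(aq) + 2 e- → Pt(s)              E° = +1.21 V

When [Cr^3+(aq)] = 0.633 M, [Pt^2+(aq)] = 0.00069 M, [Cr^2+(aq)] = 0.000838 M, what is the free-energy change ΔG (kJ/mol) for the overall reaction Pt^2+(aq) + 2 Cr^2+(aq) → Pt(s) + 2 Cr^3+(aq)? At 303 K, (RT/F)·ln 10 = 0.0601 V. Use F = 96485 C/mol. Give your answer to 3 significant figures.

E°cell = +1.21 − (−0.42) = +1.63 V; the balanced reaction transfers n = 2 electrons.
Here Q = [Cr^3+(aq)]^2 / ([Pt^2+(aq)]·[Cr^2+(aq)]^2) = 8.27×10^8 (log Q = 8.917), giving E = +1.63 − (0.0601/2)·(8.917) = +1.3620 V.
Finally ΔG = −nFE = −(2)(96485 C/mol)(+1.3620 V) = −263 kJ/mol.

−263 kJ/mol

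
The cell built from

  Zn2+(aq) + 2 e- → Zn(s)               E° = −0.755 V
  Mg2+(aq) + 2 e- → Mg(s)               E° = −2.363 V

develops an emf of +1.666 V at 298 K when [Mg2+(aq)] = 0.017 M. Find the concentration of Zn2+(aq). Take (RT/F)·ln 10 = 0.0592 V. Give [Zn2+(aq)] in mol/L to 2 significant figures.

1.5 M

With Zn²⁺/Zn at the cathode and Mg²⁺/Mg at the anode, E°cell = −0.755 − (−2.363) = +1.608 V (n = 2).
Since E = E° − (0.0592/n)·log Q, log Q = n(E° − E)/0.0592 = −1.959.
The balanced reaction is Zn2+(aq) + Mg(s) → Zn(s) + Mg2+(aq), so Q = [Mg2+(aq)] / [Zn2+(aq)].
Isolating [Zn2+(aq)] in Q = 10^{−1.959} yields log [Zn2+(aq)] = 0.189, i.e. 1.5 M.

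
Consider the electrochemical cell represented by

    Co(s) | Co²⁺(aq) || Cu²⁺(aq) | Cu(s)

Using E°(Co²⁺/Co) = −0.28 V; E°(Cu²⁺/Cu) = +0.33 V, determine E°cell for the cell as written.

+0.61 V

By convention the left-hand electrode in cell notation is the anode (oxidation) and the right-hand electrode is the cathode (reduction).
E°cell = E°(right) − E°(left) = +0.33 − (−0.28) = +0.61 V.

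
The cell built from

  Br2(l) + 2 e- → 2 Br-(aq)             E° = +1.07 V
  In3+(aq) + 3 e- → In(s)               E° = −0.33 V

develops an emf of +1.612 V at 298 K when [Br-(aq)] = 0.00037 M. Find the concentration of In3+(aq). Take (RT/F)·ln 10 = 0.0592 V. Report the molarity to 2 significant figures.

0.36 M

With Br₂/Br⁻ at the cathode and In³⁺/In at the anode, E°cell = +1.07 − (−0.33) = +1.40 V (n = 6).
Rearranging E = E° − (0.0592/n)·log Q gives log Q = 6(+1.40 − (+1.612))/0.0592 = −21.486.
Balancing electrons gives 3 Br2(l) + 2 In(s) → 6 Br-(aq) + 2 In3+(aq); thus Q = [Br-(aq)]^6·[In3+(aq)]^2.
Isolating [In3+(aq)] in Q = 10^{−21.486} yields log [In3+(aq)] = −0.448, i.e. 0.36 M.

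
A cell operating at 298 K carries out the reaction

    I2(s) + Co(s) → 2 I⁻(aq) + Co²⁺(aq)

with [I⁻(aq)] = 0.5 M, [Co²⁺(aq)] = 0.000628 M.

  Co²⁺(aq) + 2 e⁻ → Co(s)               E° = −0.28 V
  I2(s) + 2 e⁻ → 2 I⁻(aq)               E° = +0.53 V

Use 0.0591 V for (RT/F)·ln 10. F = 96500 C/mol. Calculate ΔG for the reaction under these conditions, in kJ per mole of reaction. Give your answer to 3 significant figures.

−178 kJ/mol

E°cell = +0.53 − (−0.28) = +0.81 V; the balanced reaction transfers n = 2 electrons.
The reaction quotient is [I⁻(aq)]^2·[Co²⁺(aq)] = 0.000157; by Nernst, E = +0.81 − (0.0591/2)(−3.804) = +0.9224 V.
Finally ΔG = −nFE = −(2)(96500 C/mol)(+0.9224 V) = −178 kJ/mol.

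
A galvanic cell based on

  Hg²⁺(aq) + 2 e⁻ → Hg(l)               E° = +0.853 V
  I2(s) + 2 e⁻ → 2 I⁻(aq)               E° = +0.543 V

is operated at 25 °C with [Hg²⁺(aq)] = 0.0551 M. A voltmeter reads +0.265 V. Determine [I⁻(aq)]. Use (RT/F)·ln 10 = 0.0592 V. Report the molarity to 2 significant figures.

Hg²⁺/Hg is the cathode (higher E°); E°cell = +0.853 − (+0.543) = +0.310 V with n = 2.
From the Nernst equation, log Q = n(E° − E)/0.0592 = 2·(+0.310 − (+0.265))/0.0592 = 1.520.
The balanced reaction is Hg²⁺(aq) + 2 I⁻(aq) → Hg(l) + I2(s), so Q = 1 / ([Hg²⁺(aq)]·[I⁻(aq)]^2).
Isolating [I⁻(aq)] in Q = 10^{1.520} yields log [I⁻(aq)] = −0.131, i.e. 0.74 M.

0.74 M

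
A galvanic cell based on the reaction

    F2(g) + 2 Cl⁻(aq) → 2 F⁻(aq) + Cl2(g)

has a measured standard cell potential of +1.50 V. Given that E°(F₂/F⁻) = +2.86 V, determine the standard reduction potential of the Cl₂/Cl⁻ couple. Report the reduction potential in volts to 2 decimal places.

In the reaction as written the F₂/F⁻ couple is reduced (cathode) and Cl₂/Cl⁻ is oxidized (anode), so E°cell = E°(F₂/F⁻) − E°(Cl₂/Cl⁻).
E°(Cl₂/Cl⁻) = E°(cathode) − E°cell = +2.86 − (+1.50) = +1.36 V.

+1.36 V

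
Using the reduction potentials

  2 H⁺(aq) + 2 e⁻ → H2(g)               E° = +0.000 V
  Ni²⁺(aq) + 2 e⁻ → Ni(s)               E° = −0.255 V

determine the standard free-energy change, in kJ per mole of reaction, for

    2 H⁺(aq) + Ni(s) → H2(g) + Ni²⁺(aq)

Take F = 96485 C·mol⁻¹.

−49.2 kJ/mol

In the reaction as written H⁺(aq) is reduced, so the 2H⁺/H₂ couple is the cathode and Ni²⁺/Ni is the anode.
E°cell = +0.000 − (−0.255) = +0.255 V; balancing electrons gives n = 2.
ΔG° = −nFE°cell = −(2)(96485)(+0.255) J/mol = −49.2 kJ/mol.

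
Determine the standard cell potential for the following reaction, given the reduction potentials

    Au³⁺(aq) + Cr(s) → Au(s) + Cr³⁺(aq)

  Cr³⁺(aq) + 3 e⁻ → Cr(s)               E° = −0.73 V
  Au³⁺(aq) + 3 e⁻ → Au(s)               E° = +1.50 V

In the reaction as written, Au³⁺(aq) is reduced (cathode) and Cr³⁺(aq) is produced by oxidation at the anode.
E°cell = E°(cathode) − E°(anode) = +1.50 − (−0.73) = +2.23 V.

+2.23 V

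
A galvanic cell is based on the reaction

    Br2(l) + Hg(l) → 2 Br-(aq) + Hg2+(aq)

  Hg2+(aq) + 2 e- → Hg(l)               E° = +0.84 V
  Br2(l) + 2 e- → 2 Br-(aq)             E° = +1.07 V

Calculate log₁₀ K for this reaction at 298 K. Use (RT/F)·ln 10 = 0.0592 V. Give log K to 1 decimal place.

The Br₂/Br⁻ couple is reduced (cathode); E°cell = +1.07 − (+0.84) = +0.23 V with n = 2.
At equilibrium E = 0, so log K = nE°cell / 0.0592 = (2)(+0.23) / 0.0592 = 7.8.

log K = 7.8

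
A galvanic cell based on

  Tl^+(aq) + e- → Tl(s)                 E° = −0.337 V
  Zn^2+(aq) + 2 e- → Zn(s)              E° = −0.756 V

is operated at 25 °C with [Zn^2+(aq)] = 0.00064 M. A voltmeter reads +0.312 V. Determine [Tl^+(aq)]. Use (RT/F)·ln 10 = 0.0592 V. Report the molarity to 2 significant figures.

Tl⁺/Tl is the cathode (higher E°); E°cell = −0.337 − (−0.756) = +0.419 V with n = 2.
Since E = E° − (0.0592/n)·log Q, log Q = n(E° − E)/0.0592 = 3.615.
For 2 Tl^+(aq) + Zn(s) → 2 Tl(s) + Zn^2+(aq), the reaction quotient is Q = [Zn^2+(aq)] / [Tl^+(aq)]^2.
Substituting the known concentrations and solving, log [Tl^+(aq)] = −3.404 and [Tl^+(aq)] = 0.00039 M.

0.00039 M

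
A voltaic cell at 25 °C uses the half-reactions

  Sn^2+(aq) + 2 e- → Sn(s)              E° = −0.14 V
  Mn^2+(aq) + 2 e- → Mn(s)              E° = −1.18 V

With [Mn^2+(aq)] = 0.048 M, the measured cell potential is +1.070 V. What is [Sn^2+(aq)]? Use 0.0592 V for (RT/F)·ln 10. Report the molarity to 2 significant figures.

0.50 M

The Sn²⁺/Sn couple has the larger reduction potential, so it is the cathode: E°cell = −0.14 − (−1.18) = +1.04 V and n = 2.
Rearranging E = E° − (0.0592/n)·log Q gives log Q = 2(+1.04 − (+1.070))/0.0592 = −1.014.
The balanced reaction is Sn^2+(aq) + Mn(s) → Sn(s) + Mn^2+(aq), so Q = [Mn^2+(aq)] / [Sn^2+(aq)].
Solving for the unknown gives log [Sn^2+(aq)] = −0.305, so [Sn^2+(aq)] ≈ 0.50 M.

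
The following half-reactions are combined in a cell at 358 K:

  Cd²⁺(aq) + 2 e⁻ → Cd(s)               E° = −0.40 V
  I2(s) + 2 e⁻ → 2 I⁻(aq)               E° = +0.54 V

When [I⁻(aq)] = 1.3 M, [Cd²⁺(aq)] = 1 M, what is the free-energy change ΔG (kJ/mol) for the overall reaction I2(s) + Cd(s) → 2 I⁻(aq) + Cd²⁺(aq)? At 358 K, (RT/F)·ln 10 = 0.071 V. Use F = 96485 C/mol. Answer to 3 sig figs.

−180 kJ/mol

The standard cell potential is +0.54 − (−0.40) = +0.94 V, with n = 2 electrons in the balanced equation.
Q = [I⁻(aq)]^2·[Cd²⁺(aq)] = 1.69, so log Q = 0.228 and E = +0.94 − (0.071/2)(0.228) = +0.9319 V.
ΔG = −nFE = −(2)(96485)(+0.9319) J/mol = −180 kJ/mol.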